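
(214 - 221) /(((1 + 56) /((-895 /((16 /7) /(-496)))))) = -1359505 /57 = -23850.96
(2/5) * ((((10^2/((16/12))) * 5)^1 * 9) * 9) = 12150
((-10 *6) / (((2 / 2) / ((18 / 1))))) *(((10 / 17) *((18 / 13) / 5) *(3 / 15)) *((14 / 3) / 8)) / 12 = -378 / 221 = -1.71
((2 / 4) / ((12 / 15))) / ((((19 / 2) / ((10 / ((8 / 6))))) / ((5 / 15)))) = 25 / 152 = 0.16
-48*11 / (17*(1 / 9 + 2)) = -4752 / 323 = -14.71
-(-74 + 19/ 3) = 203/ 3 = 67.67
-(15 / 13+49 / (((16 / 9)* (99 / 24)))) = -2241 / 286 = -7.84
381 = 381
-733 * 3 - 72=-2271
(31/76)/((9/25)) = 775/684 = 1.13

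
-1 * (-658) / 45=658 / 45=14.62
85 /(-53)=-85 /53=-1.60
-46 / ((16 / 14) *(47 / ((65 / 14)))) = -1495 / 376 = -3.98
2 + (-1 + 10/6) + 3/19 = 161/57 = 2.82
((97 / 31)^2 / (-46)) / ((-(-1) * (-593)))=9409 / 26214158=0.00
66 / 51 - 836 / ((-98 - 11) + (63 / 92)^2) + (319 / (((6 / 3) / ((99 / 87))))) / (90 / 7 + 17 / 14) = 67359511813 / 3076414843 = 21.90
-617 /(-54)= 617 /54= 11.43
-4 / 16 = -1 / 4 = -0.25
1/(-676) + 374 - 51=218347/676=323.00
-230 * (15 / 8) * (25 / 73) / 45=-2875 / 876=-3.28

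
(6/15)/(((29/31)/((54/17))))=3348/2465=1.36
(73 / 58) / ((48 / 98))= 3577 / 1392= 2.57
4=4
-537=-537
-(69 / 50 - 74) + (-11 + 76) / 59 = 217479 / 2950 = 73.72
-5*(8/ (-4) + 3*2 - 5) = 5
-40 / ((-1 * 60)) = 2 / 3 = 0.67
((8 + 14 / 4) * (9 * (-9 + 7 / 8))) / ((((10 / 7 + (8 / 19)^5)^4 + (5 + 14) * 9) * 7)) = -19275574539427704172179851858785 / 28130446605157383556665299249968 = -0.69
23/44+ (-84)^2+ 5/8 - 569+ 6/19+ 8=10862087/1672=6496.46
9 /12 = 0.75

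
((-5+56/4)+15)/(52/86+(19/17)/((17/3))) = 298248/9965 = 29.93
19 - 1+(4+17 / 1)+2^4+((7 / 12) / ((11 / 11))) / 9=5947 / 108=55.06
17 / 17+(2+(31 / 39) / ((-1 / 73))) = -55.03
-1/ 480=-0.00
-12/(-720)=1/60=0.02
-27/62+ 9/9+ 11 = 717/62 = 11.56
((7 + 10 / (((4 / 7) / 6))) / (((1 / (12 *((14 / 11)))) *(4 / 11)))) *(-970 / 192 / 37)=-23765 / 37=-642.30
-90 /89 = -1.01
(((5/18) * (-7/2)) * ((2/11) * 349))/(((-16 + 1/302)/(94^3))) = 1531983117560/478269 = 3203182.97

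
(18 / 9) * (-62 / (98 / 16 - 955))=992 / 7591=0.13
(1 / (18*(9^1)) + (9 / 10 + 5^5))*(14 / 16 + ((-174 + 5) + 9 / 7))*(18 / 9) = -422434402 / 405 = -1043047.91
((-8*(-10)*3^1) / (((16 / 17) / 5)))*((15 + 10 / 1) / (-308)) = -31875 / 308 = -103.49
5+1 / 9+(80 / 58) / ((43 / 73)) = 83642 / 11223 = 7.45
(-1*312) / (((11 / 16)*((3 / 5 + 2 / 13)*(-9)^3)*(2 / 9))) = 54080 / 14553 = 3.72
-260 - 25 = -285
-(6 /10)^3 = -27 /125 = -0.22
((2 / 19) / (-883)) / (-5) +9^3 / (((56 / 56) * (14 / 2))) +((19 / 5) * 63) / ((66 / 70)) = 358.05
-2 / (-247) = 2 / 247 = 0.01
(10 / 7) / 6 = 5 / 21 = 0.24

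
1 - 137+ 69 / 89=-12035 / 89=-135.22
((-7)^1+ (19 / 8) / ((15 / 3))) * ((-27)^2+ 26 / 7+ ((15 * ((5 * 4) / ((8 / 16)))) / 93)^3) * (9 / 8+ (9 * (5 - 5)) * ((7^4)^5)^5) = -490466593611 / 66731840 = -7349.81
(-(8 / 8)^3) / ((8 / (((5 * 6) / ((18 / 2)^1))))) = -5 / 12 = -0.42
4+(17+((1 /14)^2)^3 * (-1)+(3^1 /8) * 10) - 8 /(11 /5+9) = 180977775 /7529536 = 24.04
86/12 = 43/6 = 7.17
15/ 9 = 5/ 3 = 1.67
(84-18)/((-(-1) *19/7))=462/19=24.32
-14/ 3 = -4.67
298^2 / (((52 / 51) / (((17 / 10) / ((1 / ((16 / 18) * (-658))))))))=-86600749.99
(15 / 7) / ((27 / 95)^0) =15 / 7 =2.14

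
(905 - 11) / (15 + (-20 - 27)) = -447 / 16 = -27.94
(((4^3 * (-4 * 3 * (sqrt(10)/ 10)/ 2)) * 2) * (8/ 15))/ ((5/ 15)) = -3072 * sqrt(10)/ 25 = -388.58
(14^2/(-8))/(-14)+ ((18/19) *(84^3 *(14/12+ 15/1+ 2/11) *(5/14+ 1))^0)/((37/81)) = 10753/2812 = 3.82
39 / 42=13 / 14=0.93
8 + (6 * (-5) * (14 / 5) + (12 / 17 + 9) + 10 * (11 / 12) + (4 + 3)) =-5113 / 102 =-50.13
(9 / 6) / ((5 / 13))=39 / 10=3.90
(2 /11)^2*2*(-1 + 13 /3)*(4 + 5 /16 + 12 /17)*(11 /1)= 2275 /187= 12.17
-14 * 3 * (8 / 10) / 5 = -168 / 25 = -6.72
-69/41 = -1.68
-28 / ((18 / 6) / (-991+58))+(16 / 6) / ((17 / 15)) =148076 / 17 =8710.35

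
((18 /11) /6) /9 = 0.03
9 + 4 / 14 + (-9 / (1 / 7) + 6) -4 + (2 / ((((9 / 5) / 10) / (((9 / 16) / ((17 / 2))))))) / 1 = -12133 / 238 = -50.98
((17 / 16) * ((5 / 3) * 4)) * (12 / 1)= 85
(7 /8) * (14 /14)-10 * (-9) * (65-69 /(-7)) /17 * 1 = 378113 /952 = 397.18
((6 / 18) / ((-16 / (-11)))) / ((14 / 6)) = 11 / 112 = 0.10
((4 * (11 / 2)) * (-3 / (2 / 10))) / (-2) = 165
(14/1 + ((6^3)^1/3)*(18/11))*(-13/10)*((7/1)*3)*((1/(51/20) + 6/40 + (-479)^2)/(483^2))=-88229450621/24928596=-3539.29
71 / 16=4.44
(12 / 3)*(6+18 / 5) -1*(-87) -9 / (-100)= 12549 / 100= 125.49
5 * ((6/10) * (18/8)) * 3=81/4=20.25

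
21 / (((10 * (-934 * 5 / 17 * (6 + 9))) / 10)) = -119 / 23350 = -0.01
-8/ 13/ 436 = -0.00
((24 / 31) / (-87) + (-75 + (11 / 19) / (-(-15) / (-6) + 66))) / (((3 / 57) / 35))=-5694361785 / 114173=-49874.85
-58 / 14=-29 / 7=-4.14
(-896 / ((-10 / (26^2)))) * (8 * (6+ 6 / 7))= 16613376 / 5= 3322675.20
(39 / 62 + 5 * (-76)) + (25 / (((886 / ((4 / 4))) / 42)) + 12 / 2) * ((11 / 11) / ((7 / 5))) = -71951891 / 192262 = -374.24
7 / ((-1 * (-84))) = 1 / 12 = 0.08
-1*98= -98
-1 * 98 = -98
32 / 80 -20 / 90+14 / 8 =347 / 180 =1.93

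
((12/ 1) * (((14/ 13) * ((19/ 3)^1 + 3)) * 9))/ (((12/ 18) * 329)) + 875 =537649/ 611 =879.95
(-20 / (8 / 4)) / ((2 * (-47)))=5 / 47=0.11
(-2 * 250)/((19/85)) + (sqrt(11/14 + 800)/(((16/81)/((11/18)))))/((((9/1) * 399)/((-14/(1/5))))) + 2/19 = -42498/19 - 55 * sqrt(156954)/12768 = -2238.44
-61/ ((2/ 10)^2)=-1525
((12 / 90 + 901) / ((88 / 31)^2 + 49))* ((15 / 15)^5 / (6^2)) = 12989837 / 29609820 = 0.44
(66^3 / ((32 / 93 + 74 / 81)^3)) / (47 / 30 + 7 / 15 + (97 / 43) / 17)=12477299201578558710 / 187003244930039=66722.37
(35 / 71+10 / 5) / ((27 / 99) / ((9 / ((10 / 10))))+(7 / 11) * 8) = 5841 / 11999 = 0.49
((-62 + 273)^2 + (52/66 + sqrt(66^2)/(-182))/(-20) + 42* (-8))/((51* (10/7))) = 2653749823/4375800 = 606.46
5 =5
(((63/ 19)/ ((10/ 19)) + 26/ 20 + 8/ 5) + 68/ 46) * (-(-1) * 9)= 11052/ 115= 96.10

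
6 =6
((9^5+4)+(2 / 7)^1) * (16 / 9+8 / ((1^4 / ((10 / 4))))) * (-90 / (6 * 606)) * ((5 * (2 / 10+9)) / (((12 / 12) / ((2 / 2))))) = -443687020 / 303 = -1464313.60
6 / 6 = 1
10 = 10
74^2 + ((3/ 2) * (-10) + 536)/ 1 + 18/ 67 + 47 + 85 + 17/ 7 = 2875766/ 469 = 6131.70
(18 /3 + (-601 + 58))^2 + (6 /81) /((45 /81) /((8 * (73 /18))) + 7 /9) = 1807209107 /6267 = 288369.09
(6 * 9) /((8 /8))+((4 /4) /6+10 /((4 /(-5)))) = 125 /3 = 41.67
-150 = -150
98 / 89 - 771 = -68521 / 89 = -769.90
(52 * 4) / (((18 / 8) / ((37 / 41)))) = 30784 / 369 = 83.43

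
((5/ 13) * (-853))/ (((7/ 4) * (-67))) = 17060/ 6097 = 2.80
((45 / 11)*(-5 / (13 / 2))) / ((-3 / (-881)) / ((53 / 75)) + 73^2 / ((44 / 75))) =-1120632 / 3234752677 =-0.00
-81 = -81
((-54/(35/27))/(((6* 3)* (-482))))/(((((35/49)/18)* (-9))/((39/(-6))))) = 1053/12050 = 0.09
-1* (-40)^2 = -1600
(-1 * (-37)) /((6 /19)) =703 /6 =117.17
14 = 14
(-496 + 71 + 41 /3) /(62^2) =-617 /5766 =-0.11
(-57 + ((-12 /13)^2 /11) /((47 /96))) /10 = -4966437 /873730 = -5.68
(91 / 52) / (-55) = -7 / 220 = -0.03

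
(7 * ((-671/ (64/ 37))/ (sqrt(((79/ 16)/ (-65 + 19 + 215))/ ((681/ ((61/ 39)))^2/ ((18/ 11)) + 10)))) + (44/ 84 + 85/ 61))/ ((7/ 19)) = 46664/ 8967-100529 * sqrt(136228566802)/ 2528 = -14677369.67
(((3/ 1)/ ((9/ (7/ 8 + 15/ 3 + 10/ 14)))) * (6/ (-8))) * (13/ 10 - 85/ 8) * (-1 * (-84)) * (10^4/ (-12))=-17204625/ 16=-1075289.06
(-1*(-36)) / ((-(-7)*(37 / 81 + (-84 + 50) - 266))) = -0.02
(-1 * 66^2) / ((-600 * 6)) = 1.21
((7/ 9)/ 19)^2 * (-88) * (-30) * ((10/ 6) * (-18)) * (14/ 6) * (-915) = 920612000/ 3249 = 283352.42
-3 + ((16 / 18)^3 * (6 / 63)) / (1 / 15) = -10189 / 5103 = -2.00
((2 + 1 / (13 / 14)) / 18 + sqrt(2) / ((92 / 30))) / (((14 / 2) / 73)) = 1460 / 819 + 1095*sqrt(2) / 322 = 6.59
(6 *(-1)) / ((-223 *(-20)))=-3 / 2230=-0.00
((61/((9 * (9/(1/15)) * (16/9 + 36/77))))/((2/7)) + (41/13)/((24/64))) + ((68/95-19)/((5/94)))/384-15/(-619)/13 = 19514666534147/2569336286400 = 7.60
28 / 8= 7 / 2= 3.50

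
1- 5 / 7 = 2 / 7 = 0.29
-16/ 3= -5.33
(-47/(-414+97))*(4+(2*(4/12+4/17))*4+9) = 42065/16167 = 2.60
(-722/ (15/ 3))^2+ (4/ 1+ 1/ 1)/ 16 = 8340669/ 400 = 20851.67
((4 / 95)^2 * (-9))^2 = 20736 / 81450625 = 0.00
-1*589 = -589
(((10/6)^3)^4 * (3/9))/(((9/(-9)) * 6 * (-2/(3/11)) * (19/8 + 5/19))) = 9277343750/7032558753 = 1.32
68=68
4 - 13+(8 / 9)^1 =-73 / 9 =-8.11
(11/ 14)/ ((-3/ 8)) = -44/ 21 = -2.10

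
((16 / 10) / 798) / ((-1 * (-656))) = 1 / 327180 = 0.00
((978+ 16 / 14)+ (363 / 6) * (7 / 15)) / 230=211549 / 48300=4.38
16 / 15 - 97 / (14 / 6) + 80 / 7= -29.08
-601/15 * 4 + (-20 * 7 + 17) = -283.27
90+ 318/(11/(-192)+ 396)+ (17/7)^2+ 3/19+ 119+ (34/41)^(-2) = 17779809586339/81816536956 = 217.31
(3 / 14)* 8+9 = 75 / 7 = 10.71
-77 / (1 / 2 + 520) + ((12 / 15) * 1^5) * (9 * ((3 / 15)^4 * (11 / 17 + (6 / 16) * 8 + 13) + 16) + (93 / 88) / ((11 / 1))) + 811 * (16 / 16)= 926.32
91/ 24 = 3.79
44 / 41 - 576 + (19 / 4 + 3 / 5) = -467053 / 820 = -569.58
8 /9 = 0.89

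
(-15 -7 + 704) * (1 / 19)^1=682 / 19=35.89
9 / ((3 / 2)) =6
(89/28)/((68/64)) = 356/119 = 2.99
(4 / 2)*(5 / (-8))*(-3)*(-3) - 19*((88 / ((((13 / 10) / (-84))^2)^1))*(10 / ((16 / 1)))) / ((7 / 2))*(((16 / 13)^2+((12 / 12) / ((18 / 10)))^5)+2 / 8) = -1698445089948445 / 749554884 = -2265938.26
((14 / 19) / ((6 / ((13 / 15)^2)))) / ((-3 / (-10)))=2366 / 7695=0.31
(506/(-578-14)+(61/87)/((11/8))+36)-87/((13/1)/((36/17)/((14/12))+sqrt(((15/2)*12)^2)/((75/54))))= -898691481839/2191108920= -410.15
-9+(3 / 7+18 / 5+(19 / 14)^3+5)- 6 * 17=-1364753 / 13720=-99.47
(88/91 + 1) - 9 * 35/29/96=156557/84448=1.85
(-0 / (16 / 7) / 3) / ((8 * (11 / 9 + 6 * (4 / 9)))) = 0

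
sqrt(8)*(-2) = -4*sqrt(2) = -5.66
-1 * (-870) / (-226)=-435 / 113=-3.85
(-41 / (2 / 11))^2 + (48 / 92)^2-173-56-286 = 106509965 / 2116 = 50335.52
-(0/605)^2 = 0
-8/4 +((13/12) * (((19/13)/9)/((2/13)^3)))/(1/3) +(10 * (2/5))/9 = 13765/96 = 143.39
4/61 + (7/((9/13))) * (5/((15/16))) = 88924/1647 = 53.99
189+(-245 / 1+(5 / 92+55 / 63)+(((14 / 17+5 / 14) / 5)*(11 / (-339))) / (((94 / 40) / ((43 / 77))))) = -201744574625 / 3663124164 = -55.07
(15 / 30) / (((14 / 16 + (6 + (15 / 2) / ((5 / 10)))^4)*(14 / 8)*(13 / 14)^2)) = 64 / 37562785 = 0.00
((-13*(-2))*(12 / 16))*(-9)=-351 / 2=-175.50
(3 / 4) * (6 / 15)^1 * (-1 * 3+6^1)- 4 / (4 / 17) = -161 / 10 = -16.10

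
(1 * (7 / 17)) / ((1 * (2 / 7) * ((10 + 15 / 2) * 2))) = 7 / 170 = 0.04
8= 8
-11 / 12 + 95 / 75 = 7 / 20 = 0.35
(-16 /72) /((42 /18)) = -2 /21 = -0.10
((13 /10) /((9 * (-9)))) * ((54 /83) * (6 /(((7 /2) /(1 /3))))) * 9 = -156 /2905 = -0.05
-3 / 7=-0.43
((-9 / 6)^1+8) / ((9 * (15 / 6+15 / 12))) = 26 / 135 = 0.19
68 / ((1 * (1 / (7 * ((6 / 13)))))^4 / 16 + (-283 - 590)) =-3385525248 / 43464141167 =-0.08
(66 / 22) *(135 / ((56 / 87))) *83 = 2924505 / 56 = 52223.30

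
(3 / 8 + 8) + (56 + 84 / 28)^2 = 27915 / 8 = 3489.38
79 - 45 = 34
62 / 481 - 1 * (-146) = 70288 / 481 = 146.13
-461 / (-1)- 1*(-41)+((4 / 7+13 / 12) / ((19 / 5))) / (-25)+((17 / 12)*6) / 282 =502.01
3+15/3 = 8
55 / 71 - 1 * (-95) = 6800 / 71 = 95.77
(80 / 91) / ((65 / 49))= 112 / 169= 0.66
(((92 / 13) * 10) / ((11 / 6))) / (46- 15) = 1.25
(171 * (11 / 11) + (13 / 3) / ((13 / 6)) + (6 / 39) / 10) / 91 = 11246 / 5915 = 1.90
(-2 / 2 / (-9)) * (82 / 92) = 41 / 414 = 0.10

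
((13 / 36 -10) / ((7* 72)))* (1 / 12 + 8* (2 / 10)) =-35047 / 1088640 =-0.03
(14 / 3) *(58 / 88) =203 / 66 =3.08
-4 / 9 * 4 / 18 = -8 / 81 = -0.10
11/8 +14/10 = 111/40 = 2.78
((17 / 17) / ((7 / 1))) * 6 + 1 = 13 / 7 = 1.86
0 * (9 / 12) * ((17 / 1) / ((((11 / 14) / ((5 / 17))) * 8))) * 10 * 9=0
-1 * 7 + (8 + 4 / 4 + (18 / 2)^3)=731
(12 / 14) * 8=48 / 7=6.86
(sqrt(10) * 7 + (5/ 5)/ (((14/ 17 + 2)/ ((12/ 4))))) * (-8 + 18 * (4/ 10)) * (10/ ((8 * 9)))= -7 * sqrt(10)/ 9-17/ 144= -2.58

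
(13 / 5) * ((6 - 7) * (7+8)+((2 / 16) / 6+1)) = -8723 / 240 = -36.35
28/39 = 0.72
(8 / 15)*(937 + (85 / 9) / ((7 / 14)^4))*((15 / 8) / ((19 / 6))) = 19586 / 57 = 343.61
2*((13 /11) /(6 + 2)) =0.30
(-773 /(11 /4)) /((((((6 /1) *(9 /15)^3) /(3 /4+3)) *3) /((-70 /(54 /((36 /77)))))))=4831250 /29403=164.31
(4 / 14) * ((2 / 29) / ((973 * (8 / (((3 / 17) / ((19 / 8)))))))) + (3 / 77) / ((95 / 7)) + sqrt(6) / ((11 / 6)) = 1.34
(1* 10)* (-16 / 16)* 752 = -7520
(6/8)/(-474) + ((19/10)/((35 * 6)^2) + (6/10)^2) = 1561052/4354875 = 0.36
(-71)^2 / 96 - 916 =-82895 / 96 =-863.49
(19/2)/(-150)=-0.06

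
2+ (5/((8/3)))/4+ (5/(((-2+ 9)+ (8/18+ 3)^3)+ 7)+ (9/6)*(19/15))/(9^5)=932916969223/377885256480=2.47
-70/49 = -10/7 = -1.43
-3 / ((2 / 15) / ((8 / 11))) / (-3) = 60 / 11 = 5.45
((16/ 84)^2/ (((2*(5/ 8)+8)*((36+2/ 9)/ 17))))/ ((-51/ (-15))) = 160/ 295519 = 0.00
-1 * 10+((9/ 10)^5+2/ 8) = -915951/ 100000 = -9.16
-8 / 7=-1.14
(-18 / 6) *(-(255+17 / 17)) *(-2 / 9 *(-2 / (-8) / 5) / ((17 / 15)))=-128 / 17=-7.53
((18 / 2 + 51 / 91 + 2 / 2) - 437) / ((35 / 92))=-3570152 / 3185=-1120.93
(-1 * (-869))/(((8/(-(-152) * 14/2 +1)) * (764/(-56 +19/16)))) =-811650345/97792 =-8299.76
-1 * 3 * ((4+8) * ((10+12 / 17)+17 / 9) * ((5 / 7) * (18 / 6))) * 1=-115620 / 119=-971.60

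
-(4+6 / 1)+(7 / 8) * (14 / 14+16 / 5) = -253 / 40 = -6.32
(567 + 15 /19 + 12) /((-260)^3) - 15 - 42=-2379352377 /41743000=-57.00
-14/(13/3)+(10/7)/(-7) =-2188/637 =-3.43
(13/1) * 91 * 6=7098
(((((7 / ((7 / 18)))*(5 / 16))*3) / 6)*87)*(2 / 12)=1305 / 32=40.78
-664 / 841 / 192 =-83 / 20184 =-0.00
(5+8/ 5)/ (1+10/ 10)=33/ 10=3.30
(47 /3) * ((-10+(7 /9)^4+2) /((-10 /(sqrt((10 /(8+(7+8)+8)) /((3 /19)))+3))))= 52.97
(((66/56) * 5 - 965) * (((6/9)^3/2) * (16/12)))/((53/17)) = -1826140/30051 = -60.77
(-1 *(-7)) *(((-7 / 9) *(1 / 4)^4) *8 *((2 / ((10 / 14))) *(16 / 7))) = -1.09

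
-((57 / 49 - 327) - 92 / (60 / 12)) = 84338 / 245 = 344.24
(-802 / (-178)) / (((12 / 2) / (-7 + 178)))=22857 / 178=128.41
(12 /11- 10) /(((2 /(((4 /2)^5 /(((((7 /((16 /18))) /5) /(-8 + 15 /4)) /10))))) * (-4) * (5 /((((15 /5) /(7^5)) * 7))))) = -0.24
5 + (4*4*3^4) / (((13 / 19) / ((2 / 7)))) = 49703 / 91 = 546.19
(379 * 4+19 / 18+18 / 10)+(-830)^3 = -51460693303 / 90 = -571785481.14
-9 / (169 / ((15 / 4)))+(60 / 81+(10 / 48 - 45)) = -1615325 / 36504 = -44.25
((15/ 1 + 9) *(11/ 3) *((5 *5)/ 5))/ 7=440/ 7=62.86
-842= -842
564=564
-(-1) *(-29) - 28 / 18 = -275 / 9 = -30.56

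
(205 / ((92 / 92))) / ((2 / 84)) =8610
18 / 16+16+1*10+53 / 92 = 5097 / 184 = 27.70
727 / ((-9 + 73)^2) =727 / 4096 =0.18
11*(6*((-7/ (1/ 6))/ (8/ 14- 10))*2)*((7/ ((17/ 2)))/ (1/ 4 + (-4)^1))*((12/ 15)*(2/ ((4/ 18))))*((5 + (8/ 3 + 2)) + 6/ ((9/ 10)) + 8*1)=-9614976/ 425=-22623.47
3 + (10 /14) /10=43 /14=3.07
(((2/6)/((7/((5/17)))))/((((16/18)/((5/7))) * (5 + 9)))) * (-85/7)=-375/38416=-0.01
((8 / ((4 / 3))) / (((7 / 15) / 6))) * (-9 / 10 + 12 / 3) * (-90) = -21522.86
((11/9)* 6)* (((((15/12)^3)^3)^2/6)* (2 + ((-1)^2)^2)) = 41961669921875/206158430208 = 203.54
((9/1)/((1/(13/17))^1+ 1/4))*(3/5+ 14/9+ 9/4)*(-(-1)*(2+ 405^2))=1690954343/405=4175195.91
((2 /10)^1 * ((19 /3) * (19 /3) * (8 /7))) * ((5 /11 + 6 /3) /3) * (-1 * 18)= -51984 /385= -135.02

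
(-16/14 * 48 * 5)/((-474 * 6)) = 0.10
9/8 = 1.12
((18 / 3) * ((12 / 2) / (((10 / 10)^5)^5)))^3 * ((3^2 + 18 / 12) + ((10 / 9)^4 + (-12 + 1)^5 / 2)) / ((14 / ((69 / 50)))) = -370277334.70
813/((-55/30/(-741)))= 328599.82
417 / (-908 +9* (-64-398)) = -0.08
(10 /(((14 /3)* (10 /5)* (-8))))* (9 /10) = -27 /224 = -0.12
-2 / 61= -0.03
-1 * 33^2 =-1089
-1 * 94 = -94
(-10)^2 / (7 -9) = -50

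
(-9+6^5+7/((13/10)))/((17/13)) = 101041/17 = 5943.59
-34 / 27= -1.26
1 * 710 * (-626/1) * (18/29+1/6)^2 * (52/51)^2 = -5639239144240/19686969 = -286445.27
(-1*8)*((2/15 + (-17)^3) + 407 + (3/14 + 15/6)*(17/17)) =3782648/105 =36025.22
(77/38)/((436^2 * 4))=77/28894592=0.00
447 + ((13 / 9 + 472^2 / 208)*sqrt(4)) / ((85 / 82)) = 5004991 / 1989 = 2516.34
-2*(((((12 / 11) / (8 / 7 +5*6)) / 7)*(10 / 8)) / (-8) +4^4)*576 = -353598408 / 1199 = -294911.10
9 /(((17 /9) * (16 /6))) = 243 /136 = 1.79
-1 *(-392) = 392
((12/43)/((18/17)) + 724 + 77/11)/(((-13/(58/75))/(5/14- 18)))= 51977483/67725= 767.48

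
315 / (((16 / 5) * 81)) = 175 / 144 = 1.22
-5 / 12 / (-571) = 5 / 6852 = 0.00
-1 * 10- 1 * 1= -11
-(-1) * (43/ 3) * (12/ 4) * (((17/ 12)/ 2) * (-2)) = -731/ 12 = -60.92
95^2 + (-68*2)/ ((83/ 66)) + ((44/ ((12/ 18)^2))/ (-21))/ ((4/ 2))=10358647/ 1162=8914.50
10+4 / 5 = 54 / 5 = 10.80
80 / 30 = 8 / 3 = 2.67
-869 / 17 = -51.12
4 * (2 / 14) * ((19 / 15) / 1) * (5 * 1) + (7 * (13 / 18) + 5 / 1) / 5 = 3547 / 630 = 5.63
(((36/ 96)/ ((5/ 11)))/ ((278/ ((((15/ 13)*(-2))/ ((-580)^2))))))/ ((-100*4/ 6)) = 297/ 972599680000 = 0.00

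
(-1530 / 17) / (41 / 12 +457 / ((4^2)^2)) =-13824 / 799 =-17.30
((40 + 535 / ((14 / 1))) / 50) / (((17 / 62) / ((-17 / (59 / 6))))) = -20367 / 2065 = -9.86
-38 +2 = -36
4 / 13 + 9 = 121 / 13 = 9.31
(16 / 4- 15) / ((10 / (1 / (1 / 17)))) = -18.70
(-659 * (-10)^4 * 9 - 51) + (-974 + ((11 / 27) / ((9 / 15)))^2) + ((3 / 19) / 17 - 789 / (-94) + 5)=-11815054836857221 / 199205082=-59311011.14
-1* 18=-18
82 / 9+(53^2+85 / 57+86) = 496858 / 171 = 2905.60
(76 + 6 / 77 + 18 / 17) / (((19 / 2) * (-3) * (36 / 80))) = -4038880 / 671517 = -6.01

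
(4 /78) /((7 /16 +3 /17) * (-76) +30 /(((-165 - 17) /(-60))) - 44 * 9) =-952 /8033973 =-0.00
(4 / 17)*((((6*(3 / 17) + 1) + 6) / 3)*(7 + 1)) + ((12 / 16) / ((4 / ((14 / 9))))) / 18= 633319 / 124848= 5.07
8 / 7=1.14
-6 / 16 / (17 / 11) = -33 / 136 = -0.24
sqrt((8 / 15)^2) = 8 / 15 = 0.53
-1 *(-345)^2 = -119025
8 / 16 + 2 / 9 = 13 / 18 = 0.72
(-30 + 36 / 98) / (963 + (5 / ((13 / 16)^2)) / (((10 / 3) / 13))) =-572 / 19159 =-0.03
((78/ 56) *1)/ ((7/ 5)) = 195/ 196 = 0.99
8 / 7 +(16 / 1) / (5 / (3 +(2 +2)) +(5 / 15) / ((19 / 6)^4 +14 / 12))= 23.44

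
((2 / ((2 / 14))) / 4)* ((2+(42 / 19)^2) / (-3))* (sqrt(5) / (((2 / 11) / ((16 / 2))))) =-382844* sqrt(5) / 1083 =-790.46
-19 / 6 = -3.17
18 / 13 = 1.38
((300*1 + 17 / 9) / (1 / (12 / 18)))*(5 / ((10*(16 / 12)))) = 2717 / 36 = 75.47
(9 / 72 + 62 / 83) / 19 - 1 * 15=-188661 / 12616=-14.95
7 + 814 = 821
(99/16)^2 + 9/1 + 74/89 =1096289/22784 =48.12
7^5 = 16807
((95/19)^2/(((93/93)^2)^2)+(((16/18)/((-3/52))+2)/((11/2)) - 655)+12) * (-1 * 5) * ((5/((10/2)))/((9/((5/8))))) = 2303375/10692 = 215.43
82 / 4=41 / 2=20.50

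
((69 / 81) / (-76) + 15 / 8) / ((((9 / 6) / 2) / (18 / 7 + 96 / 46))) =956125 / 82593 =11.58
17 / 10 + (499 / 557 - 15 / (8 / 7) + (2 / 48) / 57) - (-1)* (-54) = -122922727 / 1904940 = -64.53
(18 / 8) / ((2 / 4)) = 9 / 2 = 4.50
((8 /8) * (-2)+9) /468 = 7 /468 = 0.01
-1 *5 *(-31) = 155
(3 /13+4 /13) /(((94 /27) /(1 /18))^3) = 189 /86380736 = 0.00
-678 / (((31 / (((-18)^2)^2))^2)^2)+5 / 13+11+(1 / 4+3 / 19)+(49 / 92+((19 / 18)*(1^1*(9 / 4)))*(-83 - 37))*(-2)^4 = -1871003311345342543307807371 / 20986091204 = -89154444872932066.73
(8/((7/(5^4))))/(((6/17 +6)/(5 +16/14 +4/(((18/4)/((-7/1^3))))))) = -106250/11907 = -8.92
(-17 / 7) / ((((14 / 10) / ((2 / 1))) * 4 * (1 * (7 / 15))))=-1.86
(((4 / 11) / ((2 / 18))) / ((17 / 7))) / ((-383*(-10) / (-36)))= -4536 / 358105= -0.01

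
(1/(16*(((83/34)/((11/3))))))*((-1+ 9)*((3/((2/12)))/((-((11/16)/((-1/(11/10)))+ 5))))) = -179520/56357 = -3.19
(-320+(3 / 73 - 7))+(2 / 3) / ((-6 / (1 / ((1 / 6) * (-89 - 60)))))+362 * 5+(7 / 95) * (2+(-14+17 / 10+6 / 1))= 45963775069 / 30999450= 1482.73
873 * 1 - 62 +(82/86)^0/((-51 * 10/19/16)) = 206653/255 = 810.40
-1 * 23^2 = -529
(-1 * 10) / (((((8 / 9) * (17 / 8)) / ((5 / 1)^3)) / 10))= -112500 / 17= -6617.65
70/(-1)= -70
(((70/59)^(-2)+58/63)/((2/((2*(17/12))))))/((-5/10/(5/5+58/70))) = -9782344/1157625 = -8.45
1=1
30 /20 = 3 /2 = 1.50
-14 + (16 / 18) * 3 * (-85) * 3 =-694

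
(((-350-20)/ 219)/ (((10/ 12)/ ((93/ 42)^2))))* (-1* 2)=71114/ 3577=19.88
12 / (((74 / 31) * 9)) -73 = -8041 / 111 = -72.44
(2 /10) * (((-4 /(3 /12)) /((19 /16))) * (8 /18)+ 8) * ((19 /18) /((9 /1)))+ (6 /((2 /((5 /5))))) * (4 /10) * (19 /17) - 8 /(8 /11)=-119117 /12393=-9.61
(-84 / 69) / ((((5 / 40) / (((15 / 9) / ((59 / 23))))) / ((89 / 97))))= -99680 / 17169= -5.81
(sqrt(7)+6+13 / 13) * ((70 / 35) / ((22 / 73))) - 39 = 25.01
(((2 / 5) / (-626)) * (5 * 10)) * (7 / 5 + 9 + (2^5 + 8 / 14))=-3008 / 2191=-1.37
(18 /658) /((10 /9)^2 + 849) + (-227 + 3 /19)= -97655539459 /430500119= -226.84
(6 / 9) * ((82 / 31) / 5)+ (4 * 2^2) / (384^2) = 503963 / 1428480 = 0.35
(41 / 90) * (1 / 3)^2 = 41 / 810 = 0.05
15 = 15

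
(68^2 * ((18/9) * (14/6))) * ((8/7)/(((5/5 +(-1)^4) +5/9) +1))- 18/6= 6933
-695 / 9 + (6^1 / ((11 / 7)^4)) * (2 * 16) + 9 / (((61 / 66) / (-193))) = -15473882285 / 8037909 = -1925.11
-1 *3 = -3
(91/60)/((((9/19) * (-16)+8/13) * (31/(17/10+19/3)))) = -5416957/95976000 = -0.06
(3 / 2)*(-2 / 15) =-1 / 5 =-0.20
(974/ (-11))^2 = 948676/ 121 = 7840.30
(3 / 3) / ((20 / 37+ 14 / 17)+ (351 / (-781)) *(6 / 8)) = 1964996 / 2018055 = 0.97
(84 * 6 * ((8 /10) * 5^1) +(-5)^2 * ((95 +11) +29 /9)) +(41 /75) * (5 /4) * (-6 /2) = 854011 /180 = 4744.51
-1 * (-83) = 83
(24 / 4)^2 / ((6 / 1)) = 6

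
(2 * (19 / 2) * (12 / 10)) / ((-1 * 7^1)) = -114 / 35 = -3.26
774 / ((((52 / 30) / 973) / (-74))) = -417971610 / 13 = -32151662.31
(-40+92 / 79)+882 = 66610 / 79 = 843.16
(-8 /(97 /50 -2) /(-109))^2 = 1.50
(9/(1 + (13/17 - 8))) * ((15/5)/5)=-459/530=-0.87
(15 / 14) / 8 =15 / 112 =0.13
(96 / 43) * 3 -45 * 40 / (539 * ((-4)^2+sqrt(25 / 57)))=9000 * sqrt(57) / 7851613+2190675744 / 337619359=6.50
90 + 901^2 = 811891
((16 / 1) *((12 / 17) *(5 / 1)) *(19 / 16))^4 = 1688960160000 / 83521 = 20221982.02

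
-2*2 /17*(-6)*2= 48 /17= 2.82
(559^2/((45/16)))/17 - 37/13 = 64967743/9945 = 6532.70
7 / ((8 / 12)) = 21 / 2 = 10.50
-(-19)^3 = 6859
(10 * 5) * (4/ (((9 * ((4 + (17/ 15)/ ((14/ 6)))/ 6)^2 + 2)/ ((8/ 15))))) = 1568000/ 103347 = 15.17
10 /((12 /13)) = 65 /6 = 10.83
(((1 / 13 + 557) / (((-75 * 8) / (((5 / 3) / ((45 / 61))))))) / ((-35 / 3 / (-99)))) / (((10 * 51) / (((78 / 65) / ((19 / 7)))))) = -47641 / 3087500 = -0.02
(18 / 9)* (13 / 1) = 26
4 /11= 0.36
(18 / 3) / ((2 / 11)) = 33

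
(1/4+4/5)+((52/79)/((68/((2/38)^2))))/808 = 2056619231/1958684920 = 1.05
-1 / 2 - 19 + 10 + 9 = -1 / 2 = -0.50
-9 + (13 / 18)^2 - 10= -5987 / 324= -18.48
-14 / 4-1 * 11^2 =-249 / 2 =-124.50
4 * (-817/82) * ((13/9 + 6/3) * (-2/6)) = 50654/1107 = 45.76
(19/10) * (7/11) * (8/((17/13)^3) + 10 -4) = 3129091/270215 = 11.58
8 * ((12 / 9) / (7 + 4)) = 32 / 33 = 0.97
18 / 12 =3 / 2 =1.50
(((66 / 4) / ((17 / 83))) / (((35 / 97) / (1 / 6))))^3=694588414902481 / 13481272000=51522.47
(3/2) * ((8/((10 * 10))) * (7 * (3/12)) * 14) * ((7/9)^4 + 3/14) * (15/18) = 373079/262440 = 1.42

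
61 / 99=0.62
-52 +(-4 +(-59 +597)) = 482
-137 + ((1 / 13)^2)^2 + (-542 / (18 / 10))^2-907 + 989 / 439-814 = 90197676919666 / 1015600599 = 88812.15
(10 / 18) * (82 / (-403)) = -410 / 3627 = -0.11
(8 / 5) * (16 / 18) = 64 / 45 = 1.42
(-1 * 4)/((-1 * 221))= 4/221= 0.02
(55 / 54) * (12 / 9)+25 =2135 / 81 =26.36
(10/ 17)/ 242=5/ 2057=0.00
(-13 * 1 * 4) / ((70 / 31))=-806 / 35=-23.03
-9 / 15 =-3 / 5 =-0.60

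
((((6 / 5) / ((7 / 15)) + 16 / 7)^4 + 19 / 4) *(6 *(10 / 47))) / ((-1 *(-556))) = 80864445 / 62742932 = 1.29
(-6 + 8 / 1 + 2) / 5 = 4 / 5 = 0.80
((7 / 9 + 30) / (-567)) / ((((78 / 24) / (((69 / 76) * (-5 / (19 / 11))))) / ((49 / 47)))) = 2452835 / 53598753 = 0.05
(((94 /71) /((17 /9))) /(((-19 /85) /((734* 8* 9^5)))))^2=2151185802561241714713600 /1819801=1182099472723249253.47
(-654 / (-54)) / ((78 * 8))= 109 / 5616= 0.02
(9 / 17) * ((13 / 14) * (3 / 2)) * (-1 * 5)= -1755 / 476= -3.69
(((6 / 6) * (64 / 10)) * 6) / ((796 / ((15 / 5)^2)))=432 / 995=0.43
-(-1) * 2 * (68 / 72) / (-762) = -17 / 6858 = -0.00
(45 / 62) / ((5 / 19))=171 / 62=2.76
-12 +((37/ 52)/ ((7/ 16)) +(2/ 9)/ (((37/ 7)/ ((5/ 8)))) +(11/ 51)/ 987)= -1002103013/ 96848388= -10.35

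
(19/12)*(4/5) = 19/15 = 1.27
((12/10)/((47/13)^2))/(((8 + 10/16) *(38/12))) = 0.00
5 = 5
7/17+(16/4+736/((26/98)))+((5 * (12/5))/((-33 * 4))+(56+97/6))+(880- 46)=53744179/14586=3684.64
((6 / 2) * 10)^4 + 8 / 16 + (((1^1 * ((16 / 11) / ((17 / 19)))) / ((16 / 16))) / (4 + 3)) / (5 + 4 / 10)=57255698383 / 70686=810000.54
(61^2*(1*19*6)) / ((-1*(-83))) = 424194 / 83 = 5110.77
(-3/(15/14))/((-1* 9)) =14/45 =0.31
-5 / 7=-0.71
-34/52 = -17/26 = -0.65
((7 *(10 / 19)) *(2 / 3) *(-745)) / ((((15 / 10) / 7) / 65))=-555046.78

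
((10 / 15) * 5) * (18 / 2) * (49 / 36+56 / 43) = 20615 / 258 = 79.90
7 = 7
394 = 394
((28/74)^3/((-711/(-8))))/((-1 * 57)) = -21952/2052814131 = -0.00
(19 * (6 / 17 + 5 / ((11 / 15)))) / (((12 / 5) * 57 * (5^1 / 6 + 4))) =2235 / 10846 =0.21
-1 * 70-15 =-85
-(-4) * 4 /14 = 8 /7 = 1.14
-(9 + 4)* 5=-65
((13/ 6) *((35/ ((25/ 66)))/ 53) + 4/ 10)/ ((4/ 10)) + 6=16.44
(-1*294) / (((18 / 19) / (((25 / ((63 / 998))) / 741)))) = -174650 / 1053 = -165.86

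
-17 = -17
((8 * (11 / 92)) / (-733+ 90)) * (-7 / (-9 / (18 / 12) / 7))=-539 / 44367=-0.01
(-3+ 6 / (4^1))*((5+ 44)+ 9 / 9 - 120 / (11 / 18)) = 2415 / 11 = 219.55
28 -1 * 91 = -63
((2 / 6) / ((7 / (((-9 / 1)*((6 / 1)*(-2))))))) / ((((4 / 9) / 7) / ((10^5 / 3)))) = 2700000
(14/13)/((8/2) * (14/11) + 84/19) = 209/1846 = 0.11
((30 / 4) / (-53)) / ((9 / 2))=-5 / 159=-0.03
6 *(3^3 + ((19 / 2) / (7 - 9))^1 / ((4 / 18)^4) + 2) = -368409 / 32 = -11512.78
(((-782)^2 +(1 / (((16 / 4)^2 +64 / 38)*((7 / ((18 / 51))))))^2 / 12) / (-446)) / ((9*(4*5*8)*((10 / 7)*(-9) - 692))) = 325885268610409 / 241240199411957760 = 0.00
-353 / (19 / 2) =-706 / 19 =-37.16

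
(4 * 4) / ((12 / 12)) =16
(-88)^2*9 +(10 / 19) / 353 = 467451082 / 6707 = 69696.00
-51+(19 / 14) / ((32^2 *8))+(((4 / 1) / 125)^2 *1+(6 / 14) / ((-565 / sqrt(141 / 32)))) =-91389868117 / 1792000000 - 3 *sqrt(282) / 31640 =-51.00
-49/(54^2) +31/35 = 88681/102060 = 0.87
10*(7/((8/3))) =105/4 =26.25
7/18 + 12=223/18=12.39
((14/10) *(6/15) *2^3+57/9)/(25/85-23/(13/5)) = -179231/141750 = -1.26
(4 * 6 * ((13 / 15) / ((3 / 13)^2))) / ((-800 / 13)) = -28561 / 4500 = -6.35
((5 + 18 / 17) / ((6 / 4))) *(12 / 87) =824 / 1479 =0.56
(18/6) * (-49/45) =-49/15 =-3.27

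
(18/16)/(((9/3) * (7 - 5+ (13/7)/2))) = 21/164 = 0.13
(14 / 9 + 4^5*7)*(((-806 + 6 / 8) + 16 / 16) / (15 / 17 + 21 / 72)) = -7057724828 / 1437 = -4911429.94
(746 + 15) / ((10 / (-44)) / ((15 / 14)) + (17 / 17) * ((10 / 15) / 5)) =-125565 / 13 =-9658.85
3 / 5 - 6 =-27 / 5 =-5.40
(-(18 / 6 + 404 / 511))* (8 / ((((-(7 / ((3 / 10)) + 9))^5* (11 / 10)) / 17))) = 640139760 / 48269439584597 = 0.00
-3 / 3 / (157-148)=-1 / 9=-0.11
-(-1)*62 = 62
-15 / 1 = -15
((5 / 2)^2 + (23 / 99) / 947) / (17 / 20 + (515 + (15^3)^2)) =0.00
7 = 7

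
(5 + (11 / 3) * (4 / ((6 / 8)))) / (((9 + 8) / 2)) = 26 / 9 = 2.89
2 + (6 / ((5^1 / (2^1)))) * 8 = 106 / 5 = 21.20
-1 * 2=-2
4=4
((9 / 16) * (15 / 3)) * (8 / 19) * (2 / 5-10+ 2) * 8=-72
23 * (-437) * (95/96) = -954845/96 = -9946.30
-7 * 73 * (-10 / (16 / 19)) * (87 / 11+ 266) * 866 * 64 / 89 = 1013331436880 / 979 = 1035067861.98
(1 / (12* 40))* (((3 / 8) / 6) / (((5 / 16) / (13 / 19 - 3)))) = -0.00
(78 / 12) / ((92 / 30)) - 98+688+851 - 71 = 126235 / 92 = 1372.12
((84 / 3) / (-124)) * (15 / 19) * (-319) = 33495 / 589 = 56.87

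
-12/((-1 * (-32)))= -3/8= -0.38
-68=-68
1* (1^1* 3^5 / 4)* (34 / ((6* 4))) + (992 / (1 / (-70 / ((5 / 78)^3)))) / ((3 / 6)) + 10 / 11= -2319883135277 / 4400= -527246167.11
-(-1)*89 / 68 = 89 / 68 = 1.31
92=92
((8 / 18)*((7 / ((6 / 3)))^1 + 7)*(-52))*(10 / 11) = -7280 / 33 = -220.61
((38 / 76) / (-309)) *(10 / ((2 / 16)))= -40 / 309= -0.13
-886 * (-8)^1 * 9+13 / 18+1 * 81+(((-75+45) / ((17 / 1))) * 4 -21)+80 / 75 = 97685497 / 1530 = 63846.73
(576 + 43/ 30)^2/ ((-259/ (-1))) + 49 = 311508229/ 233100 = 1336.37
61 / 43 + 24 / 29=2801 / 1247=2.25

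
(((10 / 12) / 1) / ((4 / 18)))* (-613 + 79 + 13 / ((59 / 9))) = -470835 / 236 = -1995.06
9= 9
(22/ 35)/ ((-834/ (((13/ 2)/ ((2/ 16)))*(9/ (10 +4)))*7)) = -858/ 238385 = -0.00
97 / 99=0.98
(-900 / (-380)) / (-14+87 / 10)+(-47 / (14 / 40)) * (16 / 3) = -15154730 / 21147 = -716.64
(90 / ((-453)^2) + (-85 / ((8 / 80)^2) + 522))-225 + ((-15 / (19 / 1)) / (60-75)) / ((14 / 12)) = -24875730063 / 3032533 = -8202.95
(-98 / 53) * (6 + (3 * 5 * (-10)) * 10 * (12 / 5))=352212 / 53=6645.51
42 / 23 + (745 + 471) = 28010 / 23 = 1217.83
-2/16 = -1/8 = -0.12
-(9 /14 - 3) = 33 /14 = 2.36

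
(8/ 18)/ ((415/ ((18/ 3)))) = 8/ 1245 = 0.01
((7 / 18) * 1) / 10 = 7 / 180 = 0.04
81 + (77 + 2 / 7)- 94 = 450 / 7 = 64.29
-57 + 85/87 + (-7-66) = -11225/87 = -129.02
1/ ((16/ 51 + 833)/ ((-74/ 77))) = -3774/ 3272423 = -0.00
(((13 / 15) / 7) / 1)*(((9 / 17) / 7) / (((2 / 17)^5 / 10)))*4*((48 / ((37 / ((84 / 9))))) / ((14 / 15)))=390878280 / 1813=215597.51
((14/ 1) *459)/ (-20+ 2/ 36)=-115668/ 359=-322.19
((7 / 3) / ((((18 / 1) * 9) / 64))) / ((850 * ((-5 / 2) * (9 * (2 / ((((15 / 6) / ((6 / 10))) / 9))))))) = -56 / 5019165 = -0.00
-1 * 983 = -983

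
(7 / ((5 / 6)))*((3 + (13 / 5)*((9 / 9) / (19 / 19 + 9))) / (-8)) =-3423 / 1000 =-3.42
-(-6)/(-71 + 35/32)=-192/2237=-0.09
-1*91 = -91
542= 542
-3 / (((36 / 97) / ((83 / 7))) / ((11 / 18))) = -88561 / 1512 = -58.57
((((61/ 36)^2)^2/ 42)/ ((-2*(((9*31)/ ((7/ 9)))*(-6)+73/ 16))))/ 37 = 13845841/ 11211644652480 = 0.00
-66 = -66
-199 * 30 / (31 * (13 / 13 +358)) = -5970 / 11129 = -0.54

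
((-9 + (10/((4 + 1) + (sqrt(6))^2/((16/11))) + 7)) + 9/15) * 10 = -222/73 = -3.04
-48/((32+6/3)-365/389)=-6224/4287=-1.45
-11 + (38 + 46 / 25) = 721 / 25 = 28.84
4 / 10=2 / 5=0.40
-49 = -49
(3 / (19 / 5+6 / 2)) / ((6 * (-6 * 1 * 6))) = -5 / 2448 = -0.00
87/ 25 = 3.48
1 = 1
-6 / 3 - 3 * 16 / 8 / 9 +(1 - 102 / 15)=-127 / 15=-8.47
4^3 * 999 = 63936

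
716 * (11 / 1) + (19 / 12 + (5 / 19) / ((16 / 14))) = 3592283 / 456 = 7877.81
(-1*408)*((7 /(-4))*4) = 2856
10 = 10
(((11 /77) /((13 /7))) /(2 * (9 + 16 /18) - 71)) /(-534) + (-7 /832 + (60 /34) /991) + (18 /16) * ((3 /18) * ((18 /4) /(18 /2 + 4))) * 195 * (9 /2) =16374718322483 /287545674208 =56.95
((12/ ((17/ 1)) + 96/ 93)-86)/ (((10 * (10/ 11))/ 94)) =-11478951/ 13175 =-871.27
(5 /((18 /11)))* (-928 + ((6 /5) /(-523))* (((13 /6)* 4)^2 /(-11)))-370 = -45264974 /14121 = -3205.51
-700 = -700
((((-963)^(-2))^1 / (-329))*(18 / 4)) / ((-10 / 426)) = 71 / 113001630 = 0.00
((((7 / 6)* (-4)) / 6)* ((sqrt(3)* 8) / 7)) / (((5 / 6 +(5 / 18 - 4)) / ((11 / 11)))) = 4* sqrt(3) / 13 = 0.53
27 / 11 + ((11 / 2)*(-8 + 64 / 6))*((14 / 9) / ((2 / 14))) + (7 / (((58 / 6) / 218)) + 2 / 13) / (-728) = 3300095633 / 20378358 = 161.94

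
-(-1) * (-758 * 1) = -758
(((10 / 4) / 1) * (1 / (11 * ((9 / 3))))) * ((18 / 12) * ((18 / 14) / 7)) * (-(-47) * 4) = 2115 / 539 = 3.92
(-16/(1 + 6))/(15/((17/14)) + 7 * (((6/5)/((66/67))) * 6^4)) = -7480/36205953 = -0.00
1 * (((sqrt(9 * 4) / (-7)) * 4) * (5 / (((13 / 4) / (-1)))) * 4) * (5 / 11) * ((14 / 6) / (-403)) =-3200 / 57629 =-0.06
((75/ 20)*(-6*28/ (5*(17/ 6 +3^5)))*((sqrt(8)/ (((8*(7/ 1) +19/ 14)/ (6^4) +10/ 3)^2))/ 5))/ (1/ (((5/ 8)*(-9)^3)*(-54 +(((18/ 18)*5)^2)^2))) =25899508064295936*sqrt(2)/ 5539518981275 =6612.02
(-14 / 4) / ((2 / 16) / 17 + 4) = -476 / 545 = -0.87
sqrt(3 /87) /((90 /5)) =sqrt(29) /522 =0.01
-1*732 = -732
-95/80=-19/16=-1.19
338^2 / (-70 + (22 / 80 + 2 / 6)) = -13709280 / 8327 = -1646.36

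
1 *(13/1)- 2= 11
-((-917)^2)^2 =-707094310321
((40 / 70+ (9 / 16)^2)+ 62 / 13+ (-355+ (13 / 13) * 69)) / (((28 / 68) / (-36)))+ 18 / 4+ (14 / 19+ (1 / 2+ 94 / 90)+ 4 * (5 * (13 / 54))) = 2564219488097 / 104569920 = 24521.58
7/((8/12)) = 21/2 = 10.50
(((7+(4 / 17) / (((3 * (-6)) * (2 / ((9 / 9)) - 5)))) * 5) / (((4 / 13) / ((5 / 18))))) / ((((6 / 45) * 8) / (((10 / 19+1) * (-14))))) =-1060548125 / 1674432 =-633.38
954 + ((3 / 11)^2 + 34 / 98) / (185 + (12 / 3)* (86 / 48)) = 954.00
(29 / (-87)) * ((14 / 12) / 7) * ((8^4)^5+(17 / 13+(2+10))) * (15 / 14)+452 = -24979965933148186907 / 364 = -68626280036121392.60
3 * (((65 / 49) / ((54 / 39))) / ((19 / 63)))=2535 / 266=9.53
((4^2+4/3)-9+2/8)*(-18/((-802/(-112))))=-8652/401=-21.58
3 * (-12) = -36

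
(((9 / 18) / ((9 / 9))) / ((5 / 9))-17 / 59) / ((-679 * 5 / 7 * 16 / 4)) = -361 / 1144600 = -0.00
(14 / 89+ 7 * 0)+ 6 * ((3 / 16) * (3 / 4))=2851 / 2848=1.00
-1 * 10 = -10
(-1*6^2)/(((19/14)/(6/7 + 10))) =-288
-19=-19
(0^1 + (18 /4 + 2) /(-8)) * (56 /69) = -91 /138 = -0.66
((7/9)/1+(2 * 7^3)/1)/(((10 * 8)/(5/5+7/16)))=142163/11520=12.34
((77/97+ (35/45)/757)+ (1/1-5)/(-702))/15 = 20632778/386603685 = 0.05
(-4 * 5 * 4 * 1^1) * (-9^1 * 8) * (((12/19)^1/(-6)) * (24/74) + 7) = 28206720/703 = 40123.36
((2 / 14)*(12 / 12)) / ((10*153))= 1 / 10710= 0.00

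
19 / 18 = 1.06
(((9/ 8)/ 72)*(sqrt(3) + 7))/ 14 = sqrt(3)/ 896 + 1/ 128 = 0.01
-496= -496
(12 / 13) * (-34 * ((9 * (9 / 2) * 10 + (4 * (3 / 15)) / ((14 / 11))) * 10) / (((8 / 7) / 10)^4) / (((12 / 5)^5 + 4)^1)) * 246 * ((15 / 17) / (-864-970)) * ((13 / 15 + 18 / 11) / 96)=69020462396484375 / 2506512566272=27536.45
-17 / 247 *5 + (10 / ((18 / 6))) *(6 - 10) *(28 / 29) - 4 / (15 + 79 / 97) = -17078747 / 1267851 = -13.47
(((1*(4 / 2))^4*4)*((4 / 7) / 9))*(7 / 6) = 128 / 27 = 4.74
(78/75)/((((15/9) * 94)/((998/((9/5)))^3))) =12922155896/11421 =1131438.22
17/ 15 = 1.13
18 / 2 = 9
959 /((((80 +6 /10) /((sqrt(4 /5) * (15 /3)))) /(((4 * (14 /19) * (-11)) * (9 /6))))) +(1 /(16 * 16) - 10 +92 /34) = -8861160 * sqrt(5) /7657 - 31727 /4352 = -2595.01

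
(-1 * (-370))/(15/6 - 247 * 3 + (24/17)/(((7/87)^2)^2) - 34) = 30204580/2686846263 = 0.01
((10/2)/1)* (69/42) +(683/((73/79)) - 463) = 290607/1022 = 284.35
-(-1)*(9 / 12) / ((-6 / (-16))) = 2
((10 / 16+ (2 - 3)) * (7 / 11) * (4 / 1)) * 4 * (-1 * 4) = 168 / 11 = 15.27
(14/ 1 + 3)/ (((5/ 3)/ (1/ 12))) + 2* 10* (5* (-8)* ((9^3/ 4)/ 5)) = -583183/ 20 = -29159.15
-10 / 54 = -5 / 27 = -0.19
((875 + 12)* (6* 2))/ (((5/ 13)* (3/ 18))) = 830232/ 5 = 166046.40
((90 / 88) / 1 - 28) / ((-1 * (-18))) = -1187 / 792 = -1.50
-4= -4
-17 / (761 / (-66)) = 1122 / 761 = 1.47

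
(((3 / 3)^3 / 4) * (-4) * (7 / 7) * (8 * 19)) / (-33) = 4.61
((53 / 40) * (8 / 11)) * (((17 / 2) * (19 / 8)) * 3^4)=1386639 / 880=1575.73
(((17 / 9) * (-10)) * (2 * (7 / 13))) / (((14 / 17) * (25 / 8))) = -7.90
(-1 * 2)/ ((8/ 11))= -11/ 4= -2.75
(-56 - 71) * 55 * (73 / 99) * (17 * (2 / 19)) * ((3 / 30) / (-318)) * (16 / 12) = 315214 / 81567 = 3.86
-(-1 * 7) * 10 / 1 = 70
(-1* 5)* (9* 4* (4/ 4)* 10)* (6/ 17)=-10800/ 17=-635.29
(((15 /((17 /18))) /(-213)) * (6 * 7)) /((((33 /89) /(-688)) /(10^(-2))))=58.11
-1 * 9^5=-59049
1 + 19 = 20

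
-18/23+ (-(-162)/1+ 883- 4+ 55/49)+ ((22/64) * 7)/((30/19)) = 1128295201/1081920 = 1042.86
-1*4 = -4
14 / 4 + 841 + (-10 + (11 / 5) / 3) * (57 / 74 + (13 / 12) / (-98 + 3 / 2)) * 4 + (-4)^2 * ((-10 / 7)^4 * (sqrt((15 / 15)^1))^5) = 1362561804673 / 1543098690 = 883.00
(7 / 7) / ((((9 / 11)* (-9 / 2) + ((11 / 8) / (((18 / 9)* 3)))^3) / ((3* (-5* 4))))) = 14598144 / 892867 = 16.35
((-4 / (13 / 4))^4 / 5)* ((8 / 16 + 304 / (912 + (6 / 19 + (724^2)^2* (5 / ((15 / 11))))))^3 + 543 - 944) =-124374276125533988400225163327362095117958340608 / 676059743202313035863557152685698700938096577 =-183.97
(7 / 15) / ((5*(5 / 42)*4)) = 49 / 250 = 0.20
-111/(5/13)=-1443/5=-288.60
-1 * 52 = -52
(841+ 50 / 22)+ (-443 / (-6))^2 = 2492675 / 396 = 6294.63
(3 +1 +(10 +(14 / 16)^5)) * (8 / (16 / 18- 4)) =-611433 / 16384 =-37.32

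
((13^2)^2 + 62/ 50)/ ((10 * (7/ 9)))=459036/ 125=3672.29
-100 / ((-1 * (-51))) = -1.96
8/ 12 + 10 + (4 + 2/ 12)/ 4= 281/ 24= 11.71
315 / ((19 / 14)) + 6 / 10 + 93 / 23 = 517296 / 2185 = 236.75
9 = 9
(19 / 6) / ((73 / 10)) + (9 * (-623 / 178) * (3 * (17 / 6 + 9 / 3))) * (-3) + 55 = 1497245 / 876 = 1709.18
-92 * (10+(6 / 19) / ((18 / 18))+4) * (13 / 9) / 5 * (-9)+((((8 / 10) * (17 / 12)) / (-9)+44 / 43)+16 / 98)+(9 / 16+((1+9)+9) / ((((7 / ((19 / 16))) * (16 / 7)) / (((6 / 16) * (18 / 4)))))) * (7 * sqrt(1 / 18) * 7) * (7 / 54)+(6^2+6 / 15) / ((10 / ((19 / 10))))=459277 * sqrt(2) / 147456+927489175889 / 270222750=3436.72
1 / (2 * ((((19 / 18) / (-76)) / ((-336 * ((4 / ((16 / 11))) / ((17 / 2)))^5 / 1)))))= 60877278 / 1419857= 42.88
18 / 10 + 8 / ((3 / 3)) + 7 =84 / 5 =16.80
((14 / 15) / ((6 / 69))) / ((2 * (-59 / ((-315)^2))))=-1065015 / 118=-9025.55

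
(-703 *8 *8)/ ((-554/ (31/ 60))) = 174344/ 4155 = 41.96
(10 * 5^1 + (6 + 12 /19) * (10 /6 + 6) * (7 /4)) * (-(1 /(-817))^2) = -5281 /25364582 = -0.00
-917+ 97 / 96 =-87935 / 96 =-915.99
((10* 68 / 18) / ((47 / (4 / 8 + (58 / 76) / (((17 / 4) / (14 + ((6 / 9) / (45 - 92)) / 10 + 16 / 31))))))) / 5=87713138 / 175648635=0.50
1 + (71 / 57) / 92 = 1.01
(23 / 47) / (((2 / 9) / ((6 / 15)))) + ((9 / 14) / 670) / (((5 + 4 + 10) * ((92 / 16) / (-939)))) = 42028074 / 48163955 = 0.87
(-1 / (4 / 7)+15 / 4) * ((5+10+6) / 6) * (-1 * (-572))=4004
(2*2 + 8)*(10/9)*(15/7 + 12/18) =2360/63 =37.46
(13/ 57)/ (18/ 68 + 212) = 442/ 411369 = 0.00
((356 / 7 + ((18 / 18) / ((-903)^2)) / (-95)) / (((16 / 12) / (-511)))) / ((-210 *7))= 287590094747 / 21689879400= 13.26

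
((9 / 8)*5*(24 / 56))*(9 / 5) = 243 / 56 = 4.34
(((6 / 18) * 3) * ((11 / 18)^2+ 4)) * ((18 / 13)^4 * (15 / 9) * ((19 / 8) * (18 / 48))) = 838755 / 35152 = 23.86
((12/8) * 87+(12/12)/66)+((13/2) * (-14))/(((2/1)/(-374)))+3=565967/33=17150.52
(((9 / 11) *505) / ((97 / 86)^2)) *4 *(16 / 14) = 1075674240 / 724493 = 1484.73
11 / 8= 1.38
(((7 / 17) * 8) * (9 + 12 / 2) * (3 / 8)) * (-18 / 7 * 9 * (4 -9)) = 36450 / 17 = 2144.12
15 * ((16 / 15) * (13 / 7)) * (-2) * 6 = -2496 / 7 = -356.57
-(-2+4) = -2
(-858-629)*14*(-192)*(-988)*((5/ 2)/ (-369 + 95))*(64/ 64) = 4936364160/ 137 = 36031855.18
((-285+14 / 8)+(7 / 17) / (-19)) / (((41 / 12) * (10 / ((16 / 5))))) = -8783688 / 331075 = -26.53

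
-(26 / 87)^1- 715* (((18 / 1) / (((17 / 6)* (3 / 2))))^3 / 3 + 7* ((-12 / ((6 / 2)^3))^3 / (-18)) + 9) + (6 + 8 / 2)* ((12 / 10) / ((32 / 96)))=-22930673059889 / 934791597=-24530.25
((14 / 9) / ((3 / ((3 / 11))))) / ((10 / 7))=49 / 495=0.10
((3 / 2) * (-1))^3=-3.38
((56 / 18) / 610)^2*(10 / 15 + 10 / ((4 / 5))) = 7742 / 22605075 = 0.00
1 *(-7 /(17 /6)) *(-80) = 3360 /17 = 197.65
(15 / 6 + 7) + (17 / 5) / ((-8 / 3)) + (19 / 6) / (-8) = 7.83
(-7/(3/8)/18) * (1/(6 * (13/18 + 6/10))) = -20/153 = -0.13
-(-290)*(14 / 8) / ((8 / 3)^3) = 27405 / 1024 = 26.76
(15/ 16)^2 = 225/ 256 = 0.88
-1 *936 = -936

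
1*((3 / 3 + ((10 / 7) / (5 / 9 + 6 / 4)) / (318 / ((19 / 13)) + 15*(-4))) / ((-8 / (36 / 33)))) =-35403 / 258482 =-0.14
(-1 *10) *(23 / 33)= -230 / 33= -6.97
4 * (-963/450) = -214/25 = -8.56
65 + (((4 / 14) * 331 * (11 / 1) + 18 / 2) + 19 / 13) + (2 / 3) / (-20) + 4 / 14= 3046679 / 2730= 1116.00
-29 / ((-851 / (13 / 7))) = 377 / 5957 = 0.06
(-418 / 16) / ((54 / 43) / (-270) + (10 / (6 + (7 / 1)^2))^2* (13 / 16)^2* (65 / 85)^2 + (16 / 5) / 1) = -12570656120 / 1543657607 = -8.14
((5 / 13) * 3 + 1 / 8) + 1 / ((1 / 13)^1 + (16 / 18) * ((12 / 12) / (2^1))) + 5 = 52001 / 6344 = 8.20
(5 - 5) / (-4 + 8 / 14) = 0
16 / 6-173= -511 / 3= -170.33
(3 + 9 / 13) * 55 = 2640 / 13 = 203.08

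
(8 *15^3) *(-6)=-162000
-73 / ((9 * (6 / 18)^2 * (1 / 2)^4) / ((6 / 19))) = -7008 / 19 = -368.84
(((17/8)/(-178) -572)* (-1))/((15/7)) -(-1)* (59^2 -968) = 2779.94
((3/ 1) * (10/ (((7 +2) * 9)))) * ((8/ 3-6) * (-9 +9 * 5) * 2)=-800/ 9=-88.89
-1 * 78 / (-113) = 78 / 113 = 0.69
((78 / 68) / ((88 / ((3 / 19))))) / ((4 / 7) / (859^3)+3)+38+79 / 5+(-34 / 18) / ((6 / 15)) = 1671157763712352349 / 34050734960212080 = 49.08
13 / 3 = 4.33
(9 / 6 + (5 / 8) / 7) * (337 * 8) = 29993 / 7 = 4284.71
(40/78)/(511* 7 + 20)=20/140283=0.00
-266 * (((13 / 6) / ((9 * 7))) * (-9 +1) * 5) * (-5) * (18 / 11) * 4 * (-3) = 395200 / 11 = 35927.27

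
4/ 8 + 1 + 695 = 1393/ 2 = 696.50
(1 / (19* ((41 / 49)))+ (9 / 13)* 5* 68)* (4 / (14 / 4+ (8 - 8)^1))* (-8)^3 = -9766408192 / 70889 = -137770.43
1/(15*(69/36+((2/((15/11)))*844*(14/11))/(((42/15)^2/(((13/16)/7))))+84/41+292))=4018/19243625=0.00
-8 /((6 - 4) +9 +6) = -8 /17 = -0.47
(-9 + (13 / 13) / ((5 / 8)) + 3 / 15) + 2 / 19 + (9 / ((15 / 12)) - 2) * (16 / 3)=5882 / 285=20.64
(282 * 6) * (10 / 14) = 8460 / 7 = 1208.57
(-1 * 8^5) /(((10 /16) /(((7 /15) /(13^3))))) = -1835008 /164775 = -11.14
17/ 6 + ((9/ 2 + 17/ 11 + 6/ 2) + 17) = 28.88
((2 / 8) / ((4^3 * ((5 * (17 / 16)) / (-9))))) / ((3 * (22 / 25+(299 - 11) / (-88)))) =165 / 178976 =0.00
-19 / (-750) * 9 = 57 / 250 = 0.23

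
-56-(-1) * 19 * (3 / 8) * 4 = -27.50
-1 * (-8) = 8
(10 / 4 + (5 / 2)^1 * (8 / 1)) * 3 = 135 / 2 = 67.50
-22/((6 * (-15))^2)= -11/4050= -0.00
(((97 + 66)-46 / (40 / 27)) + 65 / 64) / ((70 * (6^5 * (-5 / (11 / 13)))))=-12001 / 290304000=-0.00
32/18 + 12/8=59/18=3.28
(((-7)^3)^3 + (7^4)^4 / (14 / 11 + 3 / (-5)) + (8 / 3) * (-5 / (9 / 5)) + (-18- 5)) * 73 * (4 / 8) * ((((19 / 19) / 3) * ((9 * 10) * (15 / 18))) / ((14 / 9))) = 90065322388197029875 / 3108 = 28978546456948851.31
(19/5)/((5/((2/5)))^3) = 152/78125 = 0.00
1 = 1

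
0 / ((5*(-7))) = 0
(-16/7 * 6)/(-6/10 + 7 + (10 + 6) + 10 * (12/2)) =-120/721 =-0.17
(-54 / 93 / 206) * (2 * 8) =-144 / 3193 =-0.05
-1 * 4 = -4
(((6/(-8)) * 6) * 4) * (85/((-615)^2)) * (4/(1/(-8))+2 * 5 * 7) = -1292/8405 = -0.15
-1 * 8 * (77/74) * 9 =-2772/37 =-74.92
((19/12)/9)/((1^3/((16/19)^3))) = 1024/9747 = 0.11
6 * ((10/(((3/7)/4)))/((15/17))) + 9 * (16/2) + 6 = 2138/3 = 712.67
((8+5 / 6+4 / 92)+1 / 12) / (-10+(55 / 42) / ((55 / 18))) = -17311 / 18492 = -0.94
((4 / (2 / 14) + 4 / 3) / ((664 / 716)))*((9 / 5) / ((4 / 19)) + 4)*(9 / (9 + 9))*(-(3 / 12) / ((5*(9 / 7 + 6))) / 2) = -0.68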